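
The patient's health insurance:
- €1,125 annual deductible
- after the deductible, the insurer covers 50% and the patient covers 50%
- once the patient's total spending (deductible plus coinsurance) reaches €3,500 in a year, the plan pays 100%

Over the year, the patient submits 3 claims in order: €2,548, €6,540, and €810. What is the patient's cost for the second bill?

€1,663.50

Bill 1, €2,548: deductible takes €1,125, €1,423 remains; patient's 50% is €711.50. Patient pays €1,836.50; OOP now €1,836.50.
Bill 2, €6,540: deductible already satisfied, so patient's share is 50% × €6,540 = €3,270. OOP would hit €5,106.50 > €3,500, so the cap limits the patient to €3,500 − €1,836.50 = €1,663.50.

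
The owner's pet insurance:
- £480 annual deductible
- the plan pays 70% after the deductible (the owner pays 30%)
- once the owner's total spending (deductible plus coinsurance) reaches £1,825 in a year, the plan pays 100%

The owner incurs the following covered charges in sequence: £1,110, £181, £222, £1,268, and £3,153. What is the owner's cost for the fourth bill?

Claim 1 (£1,110): deductible takes £480, £630 remains; owner's 30% is £189. Owner pays £669; OOP now £669.
Claim 2 (£181): deductible already satisfied, so owner's share is 30% × £181 = £54.30. Cost to owner: £54.30. OOP to date £723.30.
Claim 3 (£222): 30% coinsurance on £222 = £66.60. Owner owes £66.60 (running OOP £789.90).
Claim 4 (£1,268): 30% coinsurance on £1,268 = £380.40. Cost to owner: £380.40. OOP to date £1,170.30.

£380.40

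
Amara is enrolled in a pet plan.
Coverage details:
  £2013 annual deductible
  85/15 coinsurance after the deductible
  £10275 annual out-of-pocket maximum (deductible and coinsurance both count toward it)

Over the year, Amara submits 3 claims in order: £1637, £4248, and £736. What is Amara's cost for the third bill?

Claim 1 (£1637): fully absorbed by the deductible. Cost to owner: £1637. OOP to date £1637.
Claim 2 (£4248): £376 finishes the deductible; £3872 goes to coinsurance; coinsurance £3872 × 15% = £580.80. Owner pays £956.80; OOP now £2593.80.
Claim 3 (£736): deductible already satisfied, so owner's share is 15% × £736 = £110.40. Owner pays £110.40; OOP now £2704.20.

£110.40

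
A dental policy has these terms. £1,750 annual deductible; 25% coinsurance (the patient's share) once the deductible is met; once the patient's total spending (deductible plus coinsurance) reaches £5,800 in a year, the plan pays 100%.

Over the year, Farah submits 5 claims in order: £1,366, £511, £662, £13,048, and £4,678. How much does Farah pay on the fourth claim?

£3,262

#1 (£1,366): entire amount goes to the deductible. Patient owes £1,366 (running OOP £1,366).
#2 (£511): £384 finishes the deductible; £127 goes to coinsurance; patient's 25% is £31.75. Patient pays £415.75; OOP now £1,781.75.
#3 (£662): deductible already satisfied, so patient's share is 25% × £662 = £165.50. Patient pays £165.50; OOP now £1,947.25.
#4 (£13,048): deductible already satisfied, so patient's share is 25% × £13,048 = £3,262. Patient owes £3,262 (running OOP £5,209.25).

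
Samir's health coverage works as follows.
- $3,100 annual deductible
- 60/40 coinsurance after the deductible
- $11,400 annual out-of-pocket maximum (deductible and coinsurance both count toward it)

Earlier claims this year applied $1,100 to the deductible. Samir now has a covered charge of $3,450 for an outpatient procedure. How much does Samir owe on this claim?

$2,580

Remaining deductible: $3,100 − $1,100 = $2,000.
After the $2,000 deductible portion, $3,450 − $2,000 = $1,450 is subject to coinsurance.
Patient's 40% share of $1,450 is $580.
So the patient owes $2,000 + $580 = $2,580 before any cap.
Year-to-date out-of-pocket becomes $1,100 + $2,580 = $3,680, still under the $11,400 maximum, so no cap applies.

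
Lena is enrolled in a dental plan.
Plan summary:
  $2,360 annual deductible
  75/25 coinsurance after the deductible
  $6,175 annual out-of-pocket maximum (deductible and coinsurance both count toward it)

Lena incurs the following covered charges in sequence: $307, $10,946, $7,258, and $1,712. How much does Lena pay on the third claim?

$1,591.75

Claim 1 ($307): all of it applies to the deductible. Patient owes $307 (running OOP $307).
Claim 2 ($10,946): deductible takes $2,053, $8,893 remains; 25% of $8,893 = $2,223.25. Patient pays $4,276.25; OOP now $4,583.25.
Claim 3 ($7,258): deductible met; 25% of $7,258 = $1,814.50. OOP would hit $6,397.75 > $6,175, so the cap limits the patient to $6,175 − $4,583.25 = $1,591.75.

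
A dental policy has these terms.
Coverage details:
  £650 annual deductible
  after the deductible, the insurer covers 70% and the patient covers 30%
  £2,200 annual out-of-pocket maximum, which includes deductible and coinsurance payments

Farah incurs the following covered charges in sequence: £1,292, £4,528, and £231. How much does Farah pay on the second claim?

£1,357.40

#1 (£1,292): deductible takes £650, £642 remains; 30% of £642 = £192.60. Cost to patient: £842.60. OOP to date £842.60.
#2 (£4,528): deductible met; 30% of £4,528 = £1,358.40. OOP would hit £2,201 > £2,200, so the cap limits the patient to £2,200 − £842.60 = £1,357.40.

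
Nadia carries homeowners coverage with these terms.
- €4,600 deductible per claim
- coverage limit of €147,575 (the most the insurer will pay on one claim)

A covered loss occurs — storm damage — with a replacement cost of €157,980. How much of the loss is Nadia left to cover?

Less the €4,600 deductible: €157,980 − €4,600 = €153,380.
Since €153,380 > €147,575, the payout is capped at €147,575.
Out of pocket: €157,980 − €147,575 = €10,405.

€10,405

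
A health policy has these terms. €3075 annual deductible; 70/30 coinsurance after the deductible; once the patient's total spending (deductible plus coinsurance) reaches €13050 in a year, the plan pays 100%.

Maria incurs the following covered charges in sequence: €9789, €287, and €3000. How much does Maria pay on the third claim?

Claim 1 (€9789): €3075 finishes the deductible; €6714 goes to coinsurance; 30% of €6714 = €2014.20. Patient pays €5089.20; OOP now €5089.20.
Claim 2 (€287): deductible met; 30% of €287 = €86.10. Cost to patient: €86.10. OOP to date €5175.30.
Claim 3 (€3000): deductible met; 30% of €3000 = €900. Cost to patient: €900. OOP to date €6075.30.

€900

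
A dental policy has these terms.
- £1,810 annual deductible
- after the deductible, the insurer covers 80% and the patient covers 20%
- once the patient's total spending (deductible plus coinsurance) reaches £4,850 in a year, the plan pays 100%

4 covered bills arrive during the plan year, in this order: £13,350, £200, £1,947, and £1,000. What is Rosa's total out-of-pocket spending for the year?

£4,747.40

Bill 1, £13,350: deductible takes £1,810, £11,540 remains; 20% of £11,540 = £2,308. Patient pays £4,118; OOP now £4,118.
Bill 2, £200: deductible already satisfied, so patient's share is 20% × £200 = £40. Patient owes £40 (running OOP £4,158).
Bill 3, £1,947: deductible already satisfied, so patient's share is 20% × £1,947 = £389.40. Patient pays £389.40; OOP now £4,547.40.
Bill 4, £1,000: deductible already satisfied, so patient's share is 20% × £1,000 = £200. Patient pays £200; OOP now £4,747.40.
Total paid by the patient: £4,118 + £40 + £389.40 + £200 = £4,747.40.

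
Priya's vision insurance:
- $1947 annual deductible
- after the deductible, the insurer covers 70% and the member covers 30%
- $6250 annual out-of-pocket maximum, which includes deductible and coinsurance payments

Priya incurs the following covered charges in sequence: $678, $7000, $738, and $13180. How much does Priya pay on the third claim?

$221.40

Claim 1 ($678): fully absorbed by the deductible. Member owes $678 (running OOP $678).
Claim 2 ($7000): $1269 to deductible, leaving $5731; coinsurance $5731 × 30% = $1719.30. Member pays $2988.30; OOP now $3666.30.
Claim 3 ($738): deductible already satisfied, so member's share is 30% × $738 = $221.40. Cost to member: $221.40. OOP to date $3887.70.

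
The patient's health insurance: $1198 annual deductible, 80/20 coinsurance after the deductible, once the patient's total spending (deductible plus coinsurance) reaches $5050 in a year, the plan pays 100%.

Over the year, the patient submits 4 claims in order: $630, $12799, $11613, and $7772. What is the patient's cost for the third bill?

Claim 1 — $630: fully absorbed by the deductible. Patient owes $630 (running OOP $630).
Claim 2 — $12799: $568 finishes the deductible; $12231 goes to coinsurance; coinsurance $12231 × 20% = $2446.20. Patient pays $3014.20; OOP now $3644.20.
Claim 3 — $11613: deductible met; 20% of $11613 = $2322.60. Adding that to $3644.20 gives $5966.80, past the $5050 cap; patient pays only $5050 − $3644.20 = $1405.80.

$1405.80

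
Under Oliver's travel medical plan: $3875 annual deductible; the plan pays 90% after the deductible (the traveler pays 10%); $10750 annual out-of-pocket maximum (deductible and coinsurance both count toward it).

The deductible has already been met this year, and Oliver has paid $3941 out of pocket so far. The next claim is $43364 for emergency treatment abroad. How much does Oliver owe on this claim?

With the deductible met, the entire $43364 is subject to coinsurance.
10% of $43364 = $4336.40 falls to the traveler.
Total out-of-pocket so far would be $3941 + $4336.40 = $8277.40, below the $10750 cap — no reduction.

$4336.40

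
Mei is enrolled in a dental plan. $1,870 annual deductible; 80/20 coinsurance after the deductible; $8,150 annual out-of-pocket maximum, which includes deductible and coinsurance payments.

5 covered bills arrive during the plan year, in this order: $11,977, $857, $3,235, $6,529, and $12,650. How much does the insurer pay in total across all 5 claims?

#1 ($11,977): $1,870 to deductible, leaving $10,107; patient's 20% is $2,021.40. Cost to patient: $3,891.40. OOP to date $3,891.40. Insurer: $11,977 − $3,891.40 = $8,085.60.
#2 ($857): deductible met; 20% of $857 = $171.40. Cost to patient: $171.40. OOP to date $4,062.80. Plan pays $857 − $171.40 = $685.60.
#3 ($3,235): 20% coinsurance on $3,235 = $647. Patient owes $647 (running OOP $4,709.80). Insurer: $3,235 − $647 = $2,588.
#4 ($6,529): deductible met; 20% of $6,529 = $1,305.80. Cost to patient: $1,305.80. OOP to date $6,015.60. Plan pays $6,529 − $1,305.80 = $5,223.20.
#5 ($12,650): 20% coinsurance on $12,650 = $2,530. That would push OOP to $8,545.60, over the $8,150 cap, so patient pays $8,150 − $6,015.60 = $2,134.40. Insurer: $12,650 − $2,134.40 = $10,515.60.
Insurer total: $8,085.60 + $685.60 + $2,588 + $5,223.20 + $10,515.60 = $27,098.

$27,098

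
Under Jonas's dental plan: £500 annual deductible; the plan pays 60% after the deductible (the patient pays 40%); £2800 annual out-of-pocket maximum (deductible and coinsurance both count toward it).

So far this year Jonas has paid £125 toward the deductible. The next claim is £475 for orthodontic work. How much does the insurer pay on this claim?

£125 of the £500 deductible is already met, leaving £375.
That leaves £475 − £375 = £100 for coinsurance.
Patient's 40% share of £100 is £40.
So the patient owes £375 + £40 = £415 before any cap.
Total out-of-pocket so far would be £125 + £415 = £540, below the £2800 cap — no reduction.
The plan picks up £475 − £415 = £60.

£60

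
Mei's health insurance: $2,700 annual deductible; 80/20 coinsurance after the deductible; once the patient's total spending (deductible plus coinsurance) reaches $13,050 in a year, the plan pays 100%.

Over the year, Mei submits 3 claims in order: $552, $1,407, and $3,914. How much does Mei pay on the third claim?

#1 ($552): all of it applies to the deductible. Cost to patient: $552. OOP to date $552.
#2 ($1,407): entire amount goes to the deductible. Patient owes $1,407 (running OOP $1,959).
#3 ($3,914): $741 finishes the deductible; $3,173 goes to coinsurance; coinsurance $3,173 × 20% = $634.60. Patient owes $1,375.60 (running OOP $3,334.60).

$1,375.60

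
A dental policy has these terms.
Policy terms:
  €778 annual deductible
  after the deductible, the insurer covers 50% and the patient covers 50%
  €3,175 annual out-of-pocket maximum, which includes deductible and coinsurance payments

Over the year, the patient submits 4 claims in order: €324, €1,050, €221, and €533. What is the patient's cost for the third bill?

€110.50

#1 (€324): all of it applies to the deductible. Patient pays €324; OOP now €324.
#2 (€1,050): €454 finishes the deductible; €596 goes to coinsurance; coinsurance €596 × 50% = €298. Patient pays €752; OOP now €1,076.
#3 (€221): deductible met; 50% of €221 = €110.50. Patient pays €110.50; OOP now €1,186.50.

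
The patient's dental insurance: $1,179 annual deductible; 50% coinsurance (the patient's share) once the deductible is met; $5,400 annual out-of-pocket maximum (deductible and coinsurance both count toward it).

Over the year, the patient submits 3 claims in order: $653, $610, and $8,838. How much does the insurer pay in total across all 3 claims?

$4,701

Claim 1 — $653: entire amount goes to the deductible. Patient pays $653; OOP now $653. Insurer: $653 − $653 = $0.
Claim 2 — $610: $526 to deductible, leaving $84; coinsurance $84 × 50% = $42. Patient pays $568; OOP now $1,221. Plan pays $610 − $568 = $42.
Claim 3 — $8,838: deductible already satisfied, so patient's share is 50% × $8,838 = $4,419. That would push OOP to $5,640, over the $5,400 cap, so patient pays $5,400 − $1,221 = $4,179. Plan pays $8,838 − $4,179 = $4,659.
Insurer total: $0 + $42 + $4,659 = $4,701.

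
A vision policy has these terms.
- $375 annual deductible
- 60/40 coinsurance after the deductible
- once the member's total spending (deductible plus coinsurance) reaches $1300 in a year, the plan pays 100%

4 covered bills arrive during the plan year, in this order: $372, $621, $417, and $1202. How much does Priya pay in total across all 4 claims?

$1269.80

Claim 1 — $372: all of it applies to the deductible. Member pays $372; OOP now $372.
Claim 2 — $621: $3 finishes the deductible; $618 goes to coinsurance; 40% of $618 = $247.20. Member owes $250.20 (running OOP $622.20).
Claim 3 — $417: deductible met; 40% of $417 = $166.80. Member owes $166.80 (running OOP $789).
Claim 4 — $1202: 40% coinsurance on $1202 = $480.80. Member owes $480.80 (running OOP $1269.80).
Total paid by the member: $372 + $250.20 + $166.80 + $480.80 = $1269.80.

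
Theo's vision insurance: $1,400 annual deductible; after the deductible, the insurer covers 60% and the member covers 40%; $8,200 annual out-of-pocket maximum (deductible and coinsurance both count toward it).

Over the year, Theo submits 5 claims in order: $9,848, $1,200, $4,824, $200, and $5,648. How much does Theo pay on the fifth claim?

$931.20

#1 ($9,848): $1,400 to deductible, leaving $8,448; 40% of $8,448 = $3,379.20. Cost to member: $4,779.20. OOP to date $4,779.20.
#2 ($1,200): deductible met; 40% of $1,200 = $480. Member pays $480; OOP now $5,259.20.
#3 ($4,824): deductible already satisfied, so member's share is 40% × $4,824 = $1,929.60. Cost to member: $1,929.60. OOP to date $7,188.80.
#4 ($200): deductible met; 40% of $200 = $80. Member pays $80; OOP now $7,268.80.
#5 ($5,648): 40% coinsurance on $5,648 = $2,259.20. Adding that to $7,268.80 gives $9,528, past the $8,200 cap; member pays only $8,200 − $7,268.80 = $931.20.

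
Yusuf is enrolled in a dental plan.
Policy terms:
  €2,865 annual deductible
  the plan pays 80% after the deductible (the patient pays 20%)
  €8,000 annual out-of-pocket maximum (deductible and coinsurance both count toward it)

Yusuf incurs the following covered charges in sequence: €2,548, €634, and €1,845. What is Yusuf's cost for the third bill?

#1 (€2,548): fully absorbed by the deductible. Patient owes €2,548 (running OOP €2,548).
#2 (€634): deductible takes €317, €317 remains; patient's 20% is €63.40. Patient owes €380.40 (running OOP €2,928.40).
#3 (€1,845): deductible met; 20% of €1,845 = €369. Cost to patient: €369. OOP to date €3,297.40.

€369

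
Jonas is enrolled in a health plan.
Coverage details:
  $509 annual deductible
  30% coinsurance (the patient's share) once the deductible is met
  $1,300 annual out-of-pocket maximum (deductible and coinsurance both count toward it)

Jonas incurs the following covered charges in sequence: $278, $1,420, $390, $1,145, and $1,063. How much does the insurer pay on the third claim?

$273

Claim 1 ($278): entire amount goes to the deductible. Patient owes $278 (running OOP $278). Plan pays $278 − $278 = $0.
Claim 2 ($1,420): $231 finishes the deductible; $1,189 goes to coinsurance; 30% of $1,189 = $356.70. Patient pays $587.70; OOP now $865.70. Insurer: $1,420 − $587.70 = $832.30.
Claim 3 ($390): deductible already satisfied, so patient's share is 30% × $390 = $117. Patient owes $117 (running OOP $982.70). Insurer: $390 − $117 = $273.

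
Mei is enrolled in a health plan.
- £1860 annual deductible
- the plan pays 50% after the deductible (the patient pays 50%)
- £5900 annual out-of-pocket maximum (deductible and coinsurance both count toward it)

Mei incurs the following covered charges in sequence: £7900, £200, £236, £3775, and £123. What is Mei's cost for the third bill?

£118

Claim 1 (£7900): deductible takes £1860, £6040 remains; coinsurance £6040 × 50% = £3020. Cost to patient: £4880. OOP to date £4880.
Claim 2 (£200): deductible already satisfied, so patient's share is 50% × £200 = £100. Cost to patient: £100. OOP to date £4980.
Claim 3 (£236): 50% coinsurance on £236 = £118. Patient pays £118; OOP now £5098.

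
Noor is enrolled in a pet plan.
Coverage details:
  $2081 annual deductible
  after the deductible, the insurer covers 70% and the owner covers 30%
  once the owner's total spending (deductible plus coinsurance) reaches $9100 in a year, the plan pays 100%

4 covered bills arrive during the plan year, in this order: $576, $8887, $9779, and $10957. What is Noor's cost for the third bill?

Claim 1 ($576): fully absorbed by the deductible. Owner owes $576 (running OOP $576).
Claim 2 ($8887): $1505 finishes the deductible; $7382 goes to coinsurance; owner's 30% is $2214.60. Owner owes $3719.60 (running OOP $4295.60).
Claim 3 ($9779): deductible already satisfied, so owner's share is 30% × $9779 = $2933.70. Owner owes $2933.70 (running OOP $7229.30).

$2933.70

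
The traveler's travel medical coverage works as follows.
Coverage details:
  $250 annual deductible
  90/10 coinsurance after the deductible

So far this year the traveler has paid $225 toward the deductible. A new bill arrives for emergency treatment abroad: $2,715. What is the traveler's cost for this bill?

$225 of the $250 deductible is already met, leaving $25.
That leaves $2,715 − $25 = $2,690 for coinsurance.
10% of $2,690 = $269 falls to the traveler.
Traveler responsibility: $25 + $269 = $294.

$294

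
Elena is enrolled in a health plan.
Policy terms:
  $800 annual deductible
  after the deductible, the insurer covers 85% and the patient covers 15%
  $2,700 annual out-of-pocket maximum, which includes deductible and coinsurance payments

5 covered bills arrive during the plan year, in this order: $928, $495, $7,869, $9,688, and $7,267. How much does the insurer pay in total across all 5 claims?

$23,547

Claim 1 ($928): $800 finishes the deductible; $128 goes to coinsurance; patient's 15% is $19.20. Cost to patient: $819.20. OOP to date $819.20. Insurer: $928 − $819.20 = $108.80.
Claim 2 ($495): 15% coinsurance on $495 = $74.25. Patient pays $74.25; OOP now $893.45. Plan pays $495 − $74.25 = $420.75.
Claim 3 ($7,869): deductible already satisfied, so patient's share is 15% × $7,869 = $1,180.35. Cost to patient: $1,180.35. OOP to date $2,073.80. Insurer: $7,869 − $1,180.35 = $6,688.65.
Claim 4 ($9,688): deductible met; 15% of $9,688 = $1,453.20. That would push OOP to $3,527, over the $2,700 cap, so patient pays $2,700 − $2,073.80 = $626.20. Insurer: $9,688 − $626.20 = $9,061.80.
Claim 5 ($7,267): 15% coinsurance on $7,267 = $1,090.05. That would push OOP to $3,790.05, over the $2,700 cap, so patient pays $2,700 − $2,700 = $0. Insurer: $7,267 − $0 = $7,267.
Insurer total: $108.80 + $420.75 + $6,688.65 + $9,061.80 + $7,267 = $23,547.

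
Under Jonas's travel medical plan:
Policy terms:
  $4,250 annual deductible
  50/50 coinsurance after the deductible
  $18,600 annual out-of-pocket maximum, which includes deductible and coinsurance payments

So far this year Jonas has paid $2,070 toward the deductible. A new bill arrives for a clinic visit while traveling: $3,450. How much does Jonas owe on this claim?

$2,815

Remaining deductible: $4,250 − $2,070 = $2,180.
After the $2,180 deductible portion, $3,450 − $2,180 = $1,270 is subject to coinsurance.
50% of $1,270 = $635 falls to the traveler.
So the traveler owes $2,180 + $635 = $2,815 before any cap.
Total out-of-pocket so far would be $2,070 + $2,815 = $4,885, below the $18,600 cap — no reduction.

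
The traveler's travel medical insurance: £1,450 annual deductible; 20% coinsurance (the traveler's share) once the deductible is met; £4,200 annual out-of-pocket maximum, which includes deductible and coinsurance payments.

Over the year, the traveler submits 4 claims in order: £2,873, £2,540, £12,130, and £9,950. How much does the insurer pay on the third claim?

#1 (£2,873): deductible takes £1,450, £1,423 remains; coinsurance £1,423 × 20% = £284.60. Traveler pays £1,734.60; OOP now £1,734.60. Insurer: £2,873 − £1,734.60 = £1,138.40.
#2 (£2,540): deductible already satisfied, so traveler's share is 20% × £2,540 = £508. Cost to traveler: £508. OOP to date £2,242.60. Plan pays £2,540 − £508 = £2,032.
#3 (£12,130): 20% coinsurance on £12,130 = £2,426. That would push OOP to £4,668.60, over the £4,200 cap, so traveler pays £4,200 − £2,242.60 = £1,957.40. Plan pays £12,130 − £1,957.40 = £10,172.60.

£10,172.60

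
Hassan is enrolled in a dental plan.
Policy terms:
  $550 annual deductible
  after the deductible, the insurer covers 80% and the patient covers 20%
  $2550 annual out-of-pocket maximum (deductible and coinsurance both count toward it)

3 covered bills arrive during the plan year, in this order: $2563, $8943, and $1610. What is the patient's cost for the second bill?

Bill 1, $2563: $550 to deductible, leaving $2013; coinsurance $2013 × 20% = $402.60. Patient pays $952.60; OOP now $952.60.
Bill 2, $8943: deductible already satisfied, so patient's share is 20% × $8943 = $1788.60. That would push OOP to $2741.20, over the $2550 cap, so patient pays $2550 − $952.60 = $1597.40.

$1597.40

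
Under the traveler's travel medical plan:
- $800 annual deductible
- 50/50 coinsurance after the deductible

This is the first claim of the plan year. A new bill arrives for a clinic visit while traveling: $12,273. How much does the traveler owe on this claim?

The full $800 deductible is still open; $800 of this bill applies to it.
After the $800 deductible portion, $12,273 − $800 = $11,473 is subject to coinsurance.
Coinsurance: $11,473 × 50% = $5,736.50.
So the traveler owes $800 + $5,736.50 = $6,536.50.

$6,536.50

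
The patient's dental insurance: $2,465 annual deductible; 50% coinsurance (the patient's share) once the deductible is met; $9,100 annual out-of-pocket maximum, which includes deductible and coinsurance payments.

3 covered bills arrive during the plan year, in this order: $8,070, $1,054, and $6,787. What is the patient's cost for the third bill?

$3,305.50

#1 ($8,070): deductible takes $2,465, $5,605 remains; patient's 50% is $2,802.50. Patient owes $5,267.50 (running OOP $5,267.50).
#2 ($1,054): deductible met; 50% of $1,054 = $527. Patient owes $527 (running OOP $5,794.50).
#3 ($6,787): deductible met; 50% of $6,787 = $3,393.50. That would push OOP to $9,188, over the $9,100 cap, so patient pays $9,100 − $5,794.50 = $3,305.50.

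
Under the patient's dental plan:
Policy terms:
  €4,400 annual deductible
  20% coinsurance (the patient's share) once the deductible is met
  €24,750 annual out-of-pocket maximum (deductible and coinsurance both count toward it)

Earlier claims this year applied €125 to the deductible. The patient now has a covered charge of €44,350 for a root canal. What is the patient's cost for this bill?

Remaining deductible: €4,400 − €125 = €4,275.
That leaves €44,350 − €4,275 = €40,075 for coinsurance.
20% of €40,075 = €8,015 falls to the patient.
That puts the patient's cost at €4,275 + €8,015 = €12,290 before any cap.
Total out-of-pocket so far would be €125 + €12,290 = €12,415, below the €24,750 cap — no reduction.

€12,290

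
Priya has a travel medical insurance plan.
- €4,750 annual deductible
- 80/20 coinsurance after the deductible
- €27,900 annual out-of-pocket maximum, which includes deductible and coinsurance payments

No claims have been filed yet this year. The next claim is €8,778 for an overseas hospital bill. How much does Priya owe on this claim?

€5,555.60

Nothing has been paid toward the €4,750 deductible, so the first €4,750 of this charge is applied there.
That leaves €8,778 − €4,750 = €4,028 for coinsurance.
Traveler's 20% share of €4,028 is €805.60.
So the traveler owes €4,750 + €805.60 = €5,555.60 before any cap.
Total out-of-pocket so far would be €0 + €5,555.60 = €5,555.60, below the €27,900 cap — no reduction.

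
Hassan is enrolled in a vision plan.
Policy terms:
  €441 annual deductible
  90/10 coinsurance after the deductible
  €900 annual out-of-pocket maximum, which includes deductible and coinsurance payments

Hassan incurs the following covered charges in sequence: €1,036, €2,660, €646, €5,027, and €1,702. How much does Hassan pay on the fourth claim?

Bill 1, €1,036: €441 finishes the deductible; €595 goes to coinsurance; coinsurance €595 × 10% = €59.50. Member pays €500.50; OOP now €500.50.
Bill 2, €2,660: deductible already satisfied, so member's share is 10% × €2,660 = €266. Member pays €266; OOP now €766.50.
Bill 3, €646: deductible met; 10% of €646 = €64.60. Member pays €64.60; OOP now €831.10.
Bill 4, €5,027: deductible met; 10% of €5,027 = €502.70. Adding that to €831.10 gives €1,333.80, past the €900 cap; member pays only €900 − €831.10 = €68.90.

€68.90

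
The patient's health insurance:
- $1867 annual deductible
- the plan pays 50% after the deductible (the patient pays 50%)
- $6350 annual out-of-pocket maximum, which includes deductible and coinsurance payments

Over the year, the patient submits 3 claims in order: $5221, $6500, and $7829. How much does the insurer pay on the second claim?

Claim 1 — $5221: $1867 to deductible, leaving $3354; coinsurance $3354 × 50% = $1677. Patient owes $3544 (running OOP $3544). Plan pays $5221 − $3544 = $1677.
Claim 2 — $6500: deductible met; 50% of $6500 = $3250. OOP would hit $6794 > $6350, so the cap limits the patient to $6350 − $3544 = $2806. Plan pays $6500 − $2806 = $3694.

$3694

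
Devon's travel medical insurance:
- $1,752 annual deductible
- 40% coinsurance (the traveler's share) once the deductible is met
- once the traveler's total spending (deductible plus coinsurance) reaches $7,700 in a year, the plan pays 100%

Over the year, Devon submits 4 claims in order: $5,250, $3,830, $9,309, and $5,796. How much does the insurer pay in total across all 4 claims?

#1 ($5,250): deductible takes $1,752, $3,498 remains; traveler's 40% is $1,399.20. Traveler pays $3,151.20; OOP now $3,151.20. Plan pays $5,250 − $3,151.20 = $2,098.80.
#2 ($3,830): deductible met; 40% of $3,830 = $1,532. Cost to traveler: $1,532. OOP to date $4,683.20. Insurer: $3,830 − $1,532 = $2,298.
#3 ($9,309): deductible already satisfied, so traveler's share is 40% × $9,309 = $3,723.60. That would push OOP to $8,406.80, over the $7,700 cap, so traveler pays $7,700 − $4,683.20 = $3,016.80. Insurer: $9,309 − $3,016.80 = $6,292.20.
#4 ($5,796): 40% coinsurance on $5,796 = $2,318.40. Adding that to $7,700 gives $10,018.40, past the $7,700 cap; traveler pays only $7,700 − $7,700 = $0. Insurer: $5,796 − $0 = $5,796.
Insurer total = bills − traveler's total = $24,185 − $7,700 = $16,485.

$16,485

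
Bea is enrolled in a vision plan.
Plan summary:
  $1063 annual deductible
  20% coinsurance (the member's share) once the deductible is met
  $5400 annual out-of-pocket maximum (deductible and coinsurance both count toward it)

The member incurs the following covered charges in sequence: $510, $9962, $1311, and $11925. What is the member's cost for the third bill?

Bill 1, $510: entire amount goes to the deductible. Member pays $510; OOP now $510.
Bill 2, $9962: $553 finishes the deductible; $9409 goes to coinsurance; 20% of $9409 = $1881.80. Member pays $2434.80; OOP now $2944.80.
Bill 3, $1311: 20% coinsurance on $1311 = $262.20. Member owes $262.20 (running OOP $3207).

$262.20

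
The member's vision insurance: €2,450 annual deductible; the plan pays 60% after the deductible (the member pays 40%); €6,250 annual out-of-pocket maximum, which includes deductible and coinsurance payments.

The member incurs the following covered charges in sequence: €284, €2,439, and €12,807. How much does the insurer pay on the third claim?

Claim 1 — €284: all of it applies to the deductible. Member owes €284 (running OOP €284). Plan pays €284 − €284 = €0.
Claim 2 — €2,439: deductible takes €2,166, €273 remains; coinsurance €273 × 40% = €109.20. Member owes €2,275.20 (running OOP €2,559.20). Insurer: €2,439 − €2,275.20 = €163.80.
Claim 3 — €12,807: 40% coinsurance on €12,807 = €5,122.80. Adding that to €2,559.20 gives €7,682, past the €6,250 cap; member pays only €6,250 − €2,559.20 = €3,690.80. Insurer: €12,807 − €3,690.80 = €9,116.20.

€9,116.20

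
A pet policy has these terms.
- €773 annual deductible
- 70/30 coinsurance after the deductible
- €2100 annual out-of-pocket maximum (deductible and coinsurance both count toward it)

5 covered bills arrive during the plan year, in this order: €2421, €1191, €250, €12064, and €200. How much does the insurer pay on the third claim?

Claim 1 — €2421: deductible takes €773, €1648 remains; owner's 30% is €494.40. Owner owes €1267.40 (running OOP €1267.40). Plan pays €2421 − €1267.40 = €1153.60.
Claim 2 — €1191: deductible met; 30% of €1191 = €357.30. Owner owes €357.30 (running OOP €1624.70). Plan pays €1191 − €357.30 = €833.70.
Claim 3 — €250: deductible met; 30% of €250 = €75. Owner owes €75 (running OOP €1699.70). Plan pays €250 − €75 = €175.

€175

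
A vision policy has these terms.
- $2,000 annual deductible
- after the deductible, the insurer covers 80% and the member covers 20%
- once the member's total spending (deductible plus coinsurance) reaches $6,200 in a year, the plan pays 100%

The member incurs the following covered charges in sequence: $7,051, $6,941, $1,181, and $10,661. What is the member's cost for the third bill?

$236.20

Claim 1 — $7,051: $2,000 finishes the deductible; $5,051 goes to coinsurance; 20% of $5,051 = $1,010.20. Member owes $3,010.20 (running OOP $3,010.20).
Claim 2 — $6,941: deductible already satisfied, so member's share is 20% × $6,941 = $1,388.20. Cost to member: $1,388.20. OOP to date $4,398.40.
Claim 3 — $1,181: deductible already satisfied, so member's share is 20% × $1,181 = $236.20. Member pays $236.20; OOP now $4,634.60.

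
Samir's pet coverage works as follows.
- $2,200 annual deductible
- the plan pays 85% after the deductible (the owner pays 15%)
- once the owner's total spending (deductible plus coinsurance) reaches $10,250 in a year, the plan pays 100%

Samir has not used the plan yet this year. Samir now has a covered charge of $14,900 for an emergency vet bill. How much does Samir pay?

$4,105

Nothing has been paid toward the $2,200 deductible, so the first $2,200 of this charge is applied there.
That leaves $14,900 − $2,200 = $12,700 for coinsurance.
Coinsurance: $12,700 × 15% = $1,905.
So the owner owes $2,200 + $1,905 = $4,105 before any cap.
Year-to-date out-of-pocket becomes $0 + $4,105 = $4,105, still under the $10,250 maximum, so no cap applies.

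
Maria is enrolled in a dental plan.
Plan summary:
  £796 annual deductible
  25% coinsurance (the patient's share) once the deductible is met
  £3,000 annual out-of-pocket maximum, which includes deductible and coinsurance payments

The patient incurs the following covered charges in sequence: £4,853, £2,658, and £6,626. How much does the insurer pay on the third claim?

£6,100.75

Bill 1, £4,853: £796 finishes the deductible; £4,057 goes to coinsurance; 25% of £4,057 = £1,014.25. Cost to patient: £1,810.25. OOP to date £1,810.25. Plan pays £4,853 − £1,810.25 = £3,042.75.
Bill 2, £2,658: deductible met; 25% of £2,658 = £664.50. Cost to patient: £664.50. OOP to date £2,474.75. Plan pays £2,658 − £664.50 = £1,993.50.
Bill 3, £6,626: deductible met; 25% of £6,626 = £1,656.50. Adding that to £2,474.75 gives £4,131.25, past the £3,000 cap; patient pays only £3,000 − £2,474.75 = £525.25. Plan pays £6,626 − £525.25 = £6,100.75.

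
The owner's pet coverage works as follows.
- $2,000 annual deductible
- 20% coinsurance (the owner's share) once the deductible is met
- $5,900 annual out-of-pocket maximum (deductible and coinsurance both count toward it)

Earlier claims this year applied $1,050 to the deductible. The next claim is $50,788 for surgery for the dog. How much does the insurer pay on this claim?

Deductible still to meet: $2,000 − $1,050 = $950.
The remaining $49,838 (= $50,788 − $950) moves to coinsurance.
20% of $49,838 = $9,967.60 falls to the owner.
So the owner owes $950 + $9,967.60 = $10,917.60 before any cap.
Adding $10,917.60 to the $1,050 already spent would give $11,967.60, which exceeds the $5,900 cap; the owner pays just $5,900 − $1,050 = $4,850.
Insurer pays the balance: $50,788 − $4,850 = $45,938.

$45,938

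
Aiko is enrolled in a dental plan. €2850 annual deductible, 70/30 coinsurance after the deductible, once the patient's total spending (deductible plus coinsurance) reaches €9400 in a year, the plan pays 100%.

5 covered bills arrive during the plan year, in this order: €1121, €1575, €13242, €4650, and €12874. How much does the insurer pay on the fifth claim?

€11645.40

#1 (€1121): fully absorbed by the deductible. Patient pays €1121; OOP now €1121. Insurer: €1121 − €1121 = €0.
#2 (€1575): all of it applies to the deductible. Patient pays €1575; OOP now €2696. Plan pays €1575 − €1575 = €0.
#3 (€13242): €154 finishes the deductible; €13088 goes to coinsurance; coinsurance €13088 × 30% = €3926.40. Patient owes €4080.40 (running OOP €6776.40). Insurer: €13242 − €4080.40 = €9161.60.
#4 (€4650): 30% coinsurance on €4650 = €1395. Patient pays €1395; OOP now €8171.40. Insurer: €4650 − €1395 = €3255.
#5 (€12874): deductible met; 30% of €12874 = €3862.20. That would push OOP to €12033.60, over the €9400 cap, so patient pays €9400 − €8171.40 = €1228.60. Plan pays €12874 − €1228.60 = €11645.40.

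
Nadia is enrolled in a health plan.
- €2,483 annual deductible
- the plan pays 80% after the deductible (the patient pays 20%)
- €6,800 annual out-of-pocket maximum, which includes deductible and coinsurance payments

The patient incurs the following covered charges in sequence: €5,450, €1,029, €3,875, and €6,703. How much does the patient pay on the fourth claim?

€1,340.60

Claim 1 — €5,450: €2,483 to deductible, leaving €2,967; coinsurance €2,967 × 20% = €593.40. Cost to patient: €3,076.40. OOP to date €3,076.40.
Claim 2 — €1,029: 20% coinsurance on €1,029 = €205.80. Cost to patient: €205.80. OOP to date €3,282.20.
Claim 3 — €3,875: deductible already satisfied, so patient's share is 20% × €3,875 = €775. Cost to patient: €775. OOP to date €4,057.20.
Claim 4 — €6,703: 20% coinsurance on €6,703 = €1,340.60. Patient pays €1,340.60; OOP now €5,397.80.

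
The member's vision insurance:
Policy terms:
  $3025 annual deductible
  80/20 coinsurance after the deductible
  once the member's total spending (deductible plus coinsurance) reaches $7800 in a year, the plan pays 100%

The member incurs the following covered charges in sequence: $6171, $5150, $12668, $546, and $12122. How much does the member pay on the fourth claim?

$109.20

Claim 1 ($6171): $3025 finishes the deductible; $3146 goes to coinsurance; member's 20% is $629.20. Cost to member: $3654.20. OOP to date $3654.20.
Claim 2 ($5150): 20% coinsurance on $5150 = $1030. Cost to member: $1030. OOP to date $4684.20.
Claim 3 ($12668): 20% coinsurance on $12668 = $2533.60. Member owes $2533.60 (running OOP $7217.80).
Claim 4 ($546): deductible already satisfied, so member's share is 20% × $546 = $109.20. Member pays $109.20; OOP now $7327.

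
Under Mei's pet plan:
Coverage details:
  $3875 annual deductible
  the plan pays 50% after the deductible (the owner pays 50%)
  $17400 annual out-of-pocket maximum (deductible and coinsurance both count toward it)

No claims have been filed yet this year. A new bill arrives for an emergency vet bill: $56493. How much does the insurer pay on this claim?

Nothing has been paid toward the $3875 deductible, so the first $3875 of this charge is applied there.
That leaves $56493 − $3875 = $52618 for coinsurance.
Coinsurance: $52618 × 50% = $26309.
So the owner owes $3875 + $26309 = $30184 before any cap.
That would bring total out-of-pocket to $30184, past the $17400 cap. The owner is capped at $17400 − $0 = $17400 on this claim.
Insurer pays the balance: $56493 − $17400 = $39093.

$39093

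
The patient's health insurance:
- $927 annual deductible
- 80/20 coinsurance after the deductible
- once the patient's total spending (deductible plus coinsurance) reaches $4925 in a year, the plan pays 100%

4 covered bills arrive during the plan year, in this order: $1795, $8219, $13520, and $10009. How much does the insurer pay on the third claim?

Claim 1 — $1795: deductible takes $927, $868 remains; 20% of $868 = $173.60. Patient pays $1100.60; OOP now $1100.60. Insurer: $1795 − $1100.60 = $694.40.
Claim 2 — $8219: deductible met; 20% of $8219 = $1643.80. Patient pays $1643.80; OOP now $2744.40. Plan pays $8219 − $1643.80 = $6575.20.
Claim 3 — $13520: deductible already satisfied, so patient's share is 20% × $13520 = $2704. OOP would hit $5448.40 > $4925, so the cap limits the patient to $4925 − $2744.40 = $2180.60. Plan pays $13520 − $2180.60 = $11339.40.

$11339.40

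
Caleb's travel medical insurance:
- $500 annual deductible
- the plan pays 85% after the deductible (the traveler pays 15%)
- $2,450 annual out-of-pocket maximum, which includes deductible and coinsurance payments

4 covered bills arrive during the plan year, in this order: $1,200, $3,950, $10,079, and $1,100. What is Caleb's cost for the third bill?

#1 ($1,200): $500 finishes the deductible; $700 goes to coinsurance; traveler's 15% is $105. Traveler pays $605; OOP now $605.
#2 ($3,950): deductible met; 15% of $3,950 = $592.50. Cost to traveler: $592.50. OOP to date $1,197.50.
#3 ($10,079): 15% coinsurance on $10,079 = $1,511.85. Adding that to $1,197.50 gives $2,709.35, past the $2,450 cap; traveler pays only $2,450 − $1,197.50 = $1,252.50.

$1,252.50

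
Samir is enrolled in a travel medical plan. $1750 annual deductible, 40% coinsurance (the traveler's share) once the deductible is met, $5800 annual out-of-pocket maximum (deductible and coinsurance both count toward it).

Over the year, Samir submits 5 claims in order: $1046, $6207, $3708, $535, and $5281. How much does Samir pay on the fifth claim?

#1 ($1046): fully absorbed by the deductible. Traveler owes $1046 (running OOP $1046).
#2 ($6207): $704 to deductible, leaving $5503; traveler's 40% is $2201.20. Cost to traveler: $2905.20. OOP to date $3951.20.
#3 ($3708): deductible met; 40% of $3708 = $1483.20. Cost to traveler: $1483.20. OOP to date $5434.40.
#4 ($535): deductible met; 40% of $535 = $214. Traveler owes $214 (running OOP $5648.40).
#5 ($5281): deductible already satisfied, so traveler's share is 40% × $5281 = $2112.40. OOP would hit $7760.80 > $5800, so the cap limits the traveler to $5800 − $5648.40 = $151.60.

$151.60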